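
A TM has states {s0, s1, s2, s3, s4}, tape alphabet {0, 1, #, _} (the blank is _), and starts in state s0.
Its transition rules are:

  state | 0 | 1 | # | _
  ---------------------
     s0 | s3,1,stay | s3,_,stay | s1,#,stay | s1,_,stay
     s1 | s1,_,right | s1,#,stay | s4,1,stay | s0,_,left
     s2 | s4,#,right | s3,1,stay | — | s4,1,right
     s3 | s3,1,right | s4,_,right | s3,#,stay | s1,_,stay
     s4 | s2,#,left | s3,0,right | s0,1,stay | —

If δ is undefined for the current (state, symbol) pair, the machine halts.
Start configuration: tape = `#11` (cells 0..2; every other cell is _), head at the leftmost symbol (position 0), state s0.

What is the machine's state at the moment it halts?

s4

state=s0 head=0 tape=[#]11_   (s0,#)→(s1,#,stay)
state=s1 head=0 tape=[#]11_   (s1,#)→(s4,1,stay)
state=s4 head=0 tape=[1]11_   (s4,1)→(s3,0,right)
state=s3 head=1 tape=0[1]1_   (s3,1)→(s4,_,right)
state=s4 head=2 tape=0_[1]_   (s4,1)→(s3,0,right)
state=s3 head=3 tape=0_0[_]   (s3,_)→(s1,_,stay)
state=s1 head=3 tape=0_0[_]   (s1,_)→(s0,_,left)
state=s0 head=2 tape=0_[0]_   (s0,0)→(s3,1,stay)
state=s3 head=2 tape=0_[1]_   (s3,1)→(s4,_,right)
state=s4 head=3 tape=0__[_]
No transition is defined for (s4, _); M halts in state s4.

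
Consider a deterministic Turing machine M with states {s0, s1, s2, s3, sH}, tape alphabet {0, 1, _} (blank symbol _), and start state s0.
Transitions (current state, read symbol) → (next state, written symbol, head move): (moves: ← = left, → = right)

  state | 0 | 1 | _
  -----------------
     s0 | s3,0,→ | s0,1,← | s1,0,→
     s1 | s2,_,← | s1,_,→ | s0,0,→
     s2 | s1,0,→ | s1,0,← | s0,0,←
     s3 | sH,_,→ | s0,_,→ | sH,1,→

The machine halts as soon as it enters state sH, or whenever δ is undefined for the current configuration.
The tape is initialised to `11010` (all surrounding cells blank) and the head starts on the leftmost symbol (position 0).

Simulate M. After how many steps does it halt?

state=s0 head=0 tape=_[1]1010   (s0,1)→(s0,1,←)
state=s0 head=-1 tape=[_]11010   (s0,_)→(s1,0,→)
state=s1 head=0 tape=0[1]1010   (s1,1)→(s1,_,→)
state=s1 head=1 tape=0_[1]010   (s1,1)→(s1,_,→)
state=s1 head=2 tape=0__[0]10   (s1,0)→(s2,_,←)
state=s2 head=1 tape=0_[_]_10   (s2,_)→(s0,0,←)
state=s0 head=0 tape=0[_]0_10   (s0,_)→(s1,0,→)
state=s1 head=1 tape=00[0]_10   (s1,0)→(s2,_,←)
state=s2 head=0 tape=0[0]__10   (s2,0)→(s1,0,→)
state=s1 head=1 tape=00[_]_10   (s1,_)→(s0,0,→)
state=s0 head=2 tape=000[_]10   (s0,_)→(s1,0,→)
state=s1 head=3 tape=0000[1]0   (s1,1)→(s1,_,→)
state=s1 head=4 tape=0000_[0]   (s1,0)→(s2,_,←)
state=s2 head=3 tape=0000[_]_   (s2,_)→(s0,0,←)
state=s0 head=2 tape=000[0]0_   (s0,0)→(s3,0,→)
state=s3 head=3 tape=0000[0]_   (s3,0)→(sH,_,→)
state=sH head=4 tape=0000_[_]
M halts after 16 transitions.

16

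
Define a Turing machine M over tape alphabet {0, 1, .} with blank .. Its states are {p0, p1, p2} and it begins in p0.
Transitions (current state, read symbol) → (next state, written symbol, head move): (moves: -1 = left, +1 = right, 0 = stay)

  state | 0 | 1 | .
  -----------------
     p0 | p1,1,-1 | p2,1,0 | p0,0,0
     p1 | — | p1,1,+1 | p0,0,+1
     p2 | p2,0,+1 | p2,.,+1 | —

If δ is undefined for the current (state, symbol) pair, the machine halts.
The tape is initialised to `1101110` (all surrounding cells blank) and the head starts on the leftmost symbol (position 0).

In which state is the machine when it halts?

p2

state=p0 head=0 tape=[1]101110.   (p0,1)→(p2,1,0)
state=p2 head=0 tape=[1]101110.   (p2,1)→(p2,.,+1)
state=p2 head=1 tape=.[1]01110.   (p2,1)→(p2,.,+1)
state=p2 head=2 tape=..[0]1110.   (p2,0)→(p2,0,+1)
state=p2 head=3 tape=..0[1]110.   (p2,1)→(p2,.,+1)
state=p2 head=4 tape=..0.[1]10.   (p2,1)→(p2,.,+1)
state=p2 head=5 tape=..0..[1]0.   (p2,1)→(p2,.,+1)
state=p2 head=6 tape=..0...[0].   (p2,0)→(p2,0,+1)
state=p2 head=7 tape=..0...0[.]
No transition is defined for (p2, .); M halts in state p2.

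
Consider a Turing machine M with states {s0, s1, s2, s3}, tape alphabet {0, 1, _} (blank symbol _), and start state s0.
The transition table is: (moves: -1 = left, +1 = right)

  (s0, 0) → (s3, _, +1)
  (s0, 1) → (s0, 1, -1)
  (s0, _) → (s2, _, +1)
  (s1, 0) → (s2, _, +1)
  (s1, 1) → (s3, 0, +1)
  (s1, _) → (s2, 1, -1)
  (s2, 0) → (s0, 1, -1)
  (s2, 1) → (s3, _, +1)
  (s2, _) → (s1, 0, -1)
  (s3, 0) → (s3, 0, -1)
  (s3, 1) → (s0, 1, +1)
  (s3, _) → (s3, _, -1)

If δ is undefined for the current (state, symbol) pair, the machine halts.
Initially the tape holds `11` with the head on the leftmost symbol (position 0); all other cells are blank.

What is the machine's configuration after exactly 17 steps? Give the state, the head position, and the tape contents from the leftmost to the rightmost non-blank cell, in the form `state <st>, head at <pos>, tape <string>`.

state=s0 head=0 tape=_[1]1___   (s0,1)→(s0,1,-1)
state=s0 head=-1 tape=[_]11___   (s0,_)→(s2,_,+1)
state=s2 head=0 tape=_[1]1___   (s2,1)→(s3,_,+1)
state=s3 head=1 tape=__[1]___   (s3,1)→(s0,1,+1)
state=s0 head=2 tape=__1[_]__   (s0,_)→(s2,_,+1)
state=s2 head=3 tape=__1_[_]_   (s2,_)→(s1,0,-1)
state=s1 head=2 tape=__1[_]0_   (s1,_)→(s2,1,-1)
state=s2 head=1 tape=__[1]10_   (s2,1)→(s3,_,+1)
state=s3 head=2 tape=___[1]0_   (s3,1)→(s0,1,+1)
state=s0 head=3 tape=___1[0]_   (s0,0)→(s3,_,+1)
state=s3 head=4 tape=___1_[_]   (s3,_)→(s3,_,-1)
state=s3 head=3 tape=___1[_]_   (s3,_)→(s3,_,-1)
state=s3 head=2 tape=___[1]__   (s3,1)→(s0,1,+1)
state=s0 head=3 tape=___1[_]_   (s0,_)→(s2,_,+1)
state=s2 head=4 tape=___1_[_]   (s2,_)→(s1,0,-1)
state=s1 head=3 tape=___1[_]0   (s1,_)→(s2,1,-1)
state=s2 head=2 tape=___[1]10   (s2,1)→(s3,_,+1)
state=s3 head=3 tape=____[1]0
After 17 steps: state s3, head at 3, tape 10.

state s3, head at 3, tape 10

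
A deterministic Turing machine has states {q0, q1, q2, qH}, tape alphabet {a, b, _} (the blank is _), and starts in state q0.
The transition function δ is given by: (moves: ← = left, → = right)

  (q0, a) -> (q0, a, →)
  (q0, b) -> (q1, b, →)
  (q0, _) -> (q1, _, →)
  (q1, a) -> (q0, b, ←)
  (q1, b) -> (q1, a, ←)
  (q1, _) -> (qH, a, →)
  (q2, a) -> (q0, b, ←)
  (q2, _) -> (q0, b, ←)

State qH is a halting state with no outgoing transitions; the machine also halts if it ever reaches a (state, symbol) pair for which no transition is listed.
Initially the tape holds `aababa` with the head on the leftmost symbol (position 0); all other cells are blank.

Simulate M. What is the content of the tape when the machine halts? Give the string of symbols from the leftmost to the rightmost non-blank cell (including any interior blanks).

state=q0 head=0 tape=_[a]ababa   (q0,a)→(q0,a,→)
state=q0 head=1 tape=_a[a]baba   (q0,a)→(q0,a,→)
state=q0 head=2 tape=_aa[b]aba   (q0,b)→(q1,b,→)
state=q1 head=3 tape=_aab[a]ba   (q1,a)→(q0,b,←)
state=q0 head=2 tape=_aa[b]bba   (q0,b)→(q1,b,→)
state=q1 head=3 tape=_aab[b]ba   (q1,b)→(q1,a,←)
state=q1 head=2 tape=_aa[b]aba   (q1,b)→(q1,a,←)
state=q1 head=1 tape=_a[a]aaba   (q1,a)→(q0,b,←)
state=q0 head=0 tape=_[a]baaba   (q0,a)→(q0,a,→)
state=q0 head=1 tape=_a[b]aaba   (q0,b)→(q1,b,→)
state=q1 head=2 tape=_ab[a]aba   (q1,a)→(q0,b,←)
state=q0 head=1 tape=_a[b]baba   (q0,b)→(q1,b,→)
state=q1 head=2 tape=_ab[b]aba   (q1,b)→(q1,a,←)
state=q1 head=1 tape=_a[b]aaba   (q1,b)→(q1,a,←)
state=q1 head=0 tape=_[a]aaaba   (q1,a)→(q0,b,←)
state=q0 head=-1 tape=[_]baaaba   (q0,_)→(q1,_,→)
state=q1 head=0 tape=_[b]aaaba   (q1,b)→(q1,a,←)
state=q1 head=-1 tape=[_]aaaaba   (q1,_)→(qH,a,→)
state=qH head=0 tape=a[a]aaaba
The non-blank tape span at halt is aaaaaba.

aaaaaba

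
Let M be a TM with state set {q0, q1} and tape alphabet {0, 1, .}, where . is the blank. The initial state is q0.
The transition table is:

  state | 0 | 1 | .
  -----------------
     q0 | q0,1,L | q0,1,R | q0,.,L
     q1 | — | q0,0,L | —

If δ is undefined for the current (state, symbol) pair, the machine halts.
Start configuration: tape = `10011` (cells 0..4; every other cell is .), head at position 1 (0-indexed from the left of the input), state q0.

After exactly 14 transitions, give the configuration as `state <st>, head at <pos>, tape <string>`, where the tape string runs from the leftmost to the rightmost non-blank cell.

state q0, head at 5, tape 11111

state=q0 head=1 tape=1[0]011.   (q0,0)→(q0,1,L)
state=q0 head=0 tape=[1]1011.   (q0,1)→(q0,1,R)
state=q0 head=1 tape=1[1]011.   (q0,1)→(q0,1,R)
state=q0 head=2 tape=11[0]11.   (q0,0)→(q0,1,L)
state=q0 head=1 tape=1[1]111.   (q0,1)→(q0,1,R)
state=q0 head=2 tape=11[1]11.   (q0,1)→(q0,1,R)
state=q0 head=3 tape=111[1]1.   (q0,1)→(q0,1,R)
state=q0 head=4 tape=1111[1].   (q0,1)→(q0,1,R)
state=q0 head=5 tape=11111[.]   (q0,.)→(q0,.,L)
state=q0 head=4 tape=1111[1].   (q0,1)→(q0,1,R)
state=q0 head=5 tape=11111[.]   (q0,.)→(q0,.,L)
state=q0 head=4 tape=1111[1].   (q0,1)→(q0,1,R)
state=q0 head=5 tape=11111[.]   (q0,.)→(q0,.,L)
state=q0 head=4 tape=1111[1].   (q0,1)→(q0,1,R)
state=q0 head=5 tape=11111[.]
After 14 steps: state q0, head at 5, tape 11111.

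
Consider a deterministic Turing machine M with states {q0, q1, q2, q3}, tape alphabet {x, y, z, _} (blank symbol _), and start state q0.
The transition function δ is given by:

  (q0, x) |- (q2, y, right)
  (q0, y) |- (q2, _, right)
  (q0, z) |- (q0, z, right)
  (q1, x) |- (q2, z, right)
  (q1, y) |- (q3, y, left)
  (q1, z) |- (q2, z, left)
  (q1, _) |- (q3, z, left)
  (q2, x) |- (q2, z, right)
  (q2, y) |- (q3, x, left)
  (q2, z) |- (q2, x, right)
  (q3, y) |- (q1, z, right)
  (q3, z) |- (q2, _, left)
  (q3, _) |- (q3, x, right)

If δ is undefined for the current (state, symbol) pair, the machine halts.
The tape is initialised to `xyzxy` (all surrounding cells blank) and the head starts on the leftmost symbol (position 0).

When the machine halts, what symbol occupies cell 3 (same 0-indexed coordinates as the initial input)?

q0 | [x]yzxy   read x → write y, move right, go to q2
q2 | y[y]zxy   read y → write x, move left, go to q3
q3 | [y]xzxy   read y → write z, move right, go to q1
q1 | z[x]zxy   read x → write z, move right, go to q2
q2 | zz[z]xy   read z → write x, move right, go to q2
q2 | zzx[x]y   read x → write z, move right, go to q2
q2 | zzxz[y]   read y → write x, move left, go to q3
q3 | zzx[z]x   read z → write _, move left, go to q2
q2 | zz[x]_x   read x → write z, move right, go to q2
q2 | zzz[_]x
Cell 3 holds _ when M halts.

_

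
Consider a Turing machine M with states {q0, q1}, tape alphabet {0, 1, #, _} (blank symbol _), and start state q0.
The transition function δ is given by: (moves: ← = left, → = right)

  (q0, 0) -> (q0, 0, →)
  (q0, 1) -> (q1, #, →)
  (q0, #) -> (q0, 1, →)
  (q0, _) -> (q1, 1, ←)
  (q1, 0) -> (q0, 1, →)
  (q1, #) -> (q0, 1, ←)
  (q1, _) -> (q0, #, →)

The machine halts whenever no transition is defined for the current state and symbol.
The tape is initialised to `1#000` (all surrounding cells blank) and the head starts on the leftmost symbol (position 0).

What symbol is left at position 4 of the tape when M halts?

state=q0 head=0 tape=[1]#000___   (q0,1)→(q1,#,→)
state=q1 head=1 tape=#[#]000___   (q1,#)→(q0,1,←)
state=q0 head=0 tape=[#]1000___   (q0,#)→(q0,1,→)
state=q0 head=1 tape=1[1]000___   (q0,1)→(q1,#,→)
state=q1 head=2 tape=1#[0]00___   (q1,0)→(q0,1,→)
state=q0 head=3 tape=1#1[0]0___   (q0,0)→(q0,0,→)
state=q0 head=4 tape=1#10[0]___   (q0,0)→(q0,0,→)
state=q0 head=5 tape=1#100[_]__   (q0,_)→(q1,1,←)
state=q1 head=4 tape=1#10[0]1__   (q1,0)→(q0,1,→)
state=q0 head=5 tape=1#101[1]__   (q0,1)→(q1,#,→)
state=q1 head=6 tape=1#101#[_]_   (q1,_)→(q0,#,→)
state=q0 head=7 tape=1#101##[_]   (q0,_)→(q1,1,←)
state=q1 head=6 tape=1#101#[#]1   (q1,#)→(q0,1,←)
state=q0 head=5 tape=1#101[#]11   (q0,#)→(q0,1,→)
state=q0 head=6 tape=1#1011[1]1   (q0,1)→(q1,#,→)
state=q1 head=7 tape=1#1011#[1]
Cell 4 holds 1 when M halts.

1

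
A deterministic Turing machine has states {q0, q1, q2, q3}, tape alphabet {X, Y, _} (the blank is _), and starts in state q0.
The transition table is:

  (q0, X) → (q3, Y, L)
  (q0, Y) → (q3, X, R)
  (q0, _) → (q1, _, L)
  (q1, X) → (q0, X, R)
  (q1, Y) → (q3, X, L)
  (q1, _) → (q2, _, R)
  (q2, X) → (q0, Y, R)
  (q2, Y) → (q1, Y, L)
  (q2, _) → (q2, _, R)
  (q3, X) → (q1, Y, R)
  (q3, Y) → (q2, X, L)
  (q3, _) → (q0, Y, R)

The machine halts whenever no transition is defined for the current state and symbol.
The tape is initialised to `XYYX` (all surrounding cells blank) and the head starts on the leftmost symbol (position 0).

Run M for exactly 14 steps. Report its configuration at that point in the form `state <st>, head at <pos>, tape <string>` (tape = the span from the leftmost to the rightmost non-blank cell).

state q1, head at -2, tape YXYYX

q0 | __[X]YYX   read X → write Y, move L, go to q3
q3 | _[_]YYYX   read _ → write Y, move R, go to q0
q0 | _Y[Y]YYX   read Y → write X, move R, go to q3
q3 | _YX[Y]YX   read Y → write X, move L, go to q2
q2 | _Y[X]XYX   read X → write Y, move R, go to q0
q0 | _YY[X]YX   read X → write Y, move L, go to q3
q3 | _Y[Y]YYX   read Y → write X, move L, go to q2
q2 | _[Y]XYYX   read Y → write Y, move L, go to q1
q1 | [_]YXYYX   read _ → write _, move R, go to q2
q2 | _[Y]XYYX   read Y → write Y, move L, go to q1
q1 | [_]YXYYX   read _ → write _, move R, go to q2
q2 | _[Y]XYYX   read Y → write Y, move L, go to q1
q1 | [_]YXYYX   read _ → write _, move R, go to q2
q2 | _[Y]XYYX   read Y → write Y, move L, go to q1
q1 | [_]YXYYX
After 14 steps: state q1, head at -2, tape YXYYX.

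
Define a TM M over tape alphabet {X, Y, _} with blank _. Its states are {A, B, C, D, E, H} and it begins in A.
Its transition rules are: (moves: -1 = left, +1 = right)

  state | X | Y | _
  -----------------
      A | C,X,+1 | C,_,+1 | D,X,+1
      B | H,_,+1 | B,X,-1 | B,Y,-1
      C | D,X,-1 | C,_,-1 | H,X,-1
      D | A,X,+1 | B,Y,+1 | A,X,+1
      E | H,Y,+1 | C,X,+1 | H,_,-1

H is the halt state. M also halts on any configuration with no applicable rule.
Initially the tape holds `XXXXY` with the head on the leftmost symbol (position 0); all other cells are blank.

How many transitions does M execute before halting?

15

A | [X]XXXY   read X → write X, move +1, go to C
C | X[X]XXY   read X → write X, move -1, go to D
D | [X]XXXY   read X → write X, move +1, go to A
A | X[X]XXY   read X → write X, move +1, go to C
C | XX[X]XY   read X → write X, move -1, go to D
D | X[X]XXY   read X → write X, move +1, go to A
A | XX[X]XY   read X → write X, move +1, go to C
C | XXX[X]Y   read X → write X, move -1, go to D
D | XX[X]XY   read X → write X, move +1, go to A
A | XXX[X]Y   read X → write X, move +1, go to C
C | XXXX[Y]   read Y → write _, move -1, go to C
C | XXX[X]_   read X → write X, move -1, go to D
D | XX[X]X_   read X → write X, move +1, go to A
A | XXX[X]_   read X → write X, move +1, go to C
C | XXXX[_]   read _ → write X, move -1, go to H
H | XXX[X]X
M halts after 15 transitions.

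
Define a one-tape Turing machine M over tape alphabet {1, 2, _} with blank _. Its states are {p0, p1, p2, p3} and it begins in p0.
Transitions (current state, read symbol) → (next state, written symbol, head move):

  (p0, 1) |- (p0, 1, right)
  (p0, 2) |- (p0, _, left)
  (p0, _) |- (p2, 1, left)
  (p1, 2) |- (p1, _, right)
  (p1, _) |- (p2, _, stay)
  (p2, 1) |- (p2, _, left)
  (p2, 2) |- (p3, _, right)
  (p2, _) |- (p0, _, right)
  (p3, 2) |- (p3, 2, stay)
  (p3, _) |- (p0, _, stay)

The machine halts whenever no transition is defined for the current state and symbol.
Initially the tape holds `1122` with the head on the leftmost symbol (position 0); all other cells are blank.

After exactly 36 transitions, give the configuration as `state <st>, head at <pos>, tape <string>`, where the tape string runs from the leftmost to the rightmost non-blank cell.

state p0, head at 2, tape 11_1

p0 | _[1]122   read 1 → write 1, move right, go to p0
p0 | _1[1]22   read 1 → write 1, move right, go to p0
p0 | _11[2]2   read 2 → write _, move left, go to p0
p0 | _1[1]_2   read 1 → write 1, move right, go to p0
p0 | _11[_]2   read _ → write 1, move left, go to p2
p2 | _1[1]12   read 1 → write _, move left, go to p2
p2 | _[1]_12   read 1 → write _, move left, go to p2
p2 | [_]__12   read _ → write _, move right, go to p0
p0 | _[_]_12   read _ → write 1, move left, go to p2
p2 | [_]1_12   read _ → write _, move right, go to p0
p0 | _[1]_12   read 1 → write 1, move right, go to p0
p0 | _1[_]12   read _ → write 1, move left, go to p2
p2 | _[1]112   read 1 → write _, move left, go to p2
p2 | [_]_112   read _ → write _, move right, go to p0
p0 | _[_]112   read _ → write 1, move left, go to p2
p2 | [_]1112   read _ → write _, move right, go to p0
p0 | _[1]112   read 1 → write 1, move right, go to p0
p0 | _1[1]12   read 1 → write 1, move right, go to p0
p0 | _11[1]2   read 1 → write 1, move right, go to p0
p0 | _111[2]   read 2 → write _, move left, go to p0
p0 | _11[1]_   read 1 → write 1, move right, go to p0
p0 | _111[_]   read _ → write 1, move left, go to p2
p2 | _11[1]1   read 1 → write _, move left, go to p2
p2 | _1[1]_1   read 1 → write _, move left, go to p2
p2 | _[1]__1   read 1 → write _, move left, go to p2
p2 | [_]___1   read _ → write _, move right, go to p0
p0 | _[_]__1   read _ → write 1, move left, go to p2
p2 | [_]1__1   read _ → write _, move right, go to p0
p0 | _[1]__1   read 1 → write 1, move right, go to p0
p0 | _1[_]_1   read _ → write 1, move left, go to p2
p2 | _[1]1_1   read 1 → write _, move left, go to p2
p2 | [_]_1_1   read _ → write _, move right, go to p0
p0 | _[_]1_1   read _ → write 1, move left, go to p2
p2 | [_]11_1   read _ → write _, move right, go to p0
p0 | _[1]1_1   read 1 → write 1, move right, go to p0
p0 | _1[1]_1   read 1 → write 1, move right, go to p0
p0 | _11[_]1
After 36 steps: state p0, head at 2, tape 11_1.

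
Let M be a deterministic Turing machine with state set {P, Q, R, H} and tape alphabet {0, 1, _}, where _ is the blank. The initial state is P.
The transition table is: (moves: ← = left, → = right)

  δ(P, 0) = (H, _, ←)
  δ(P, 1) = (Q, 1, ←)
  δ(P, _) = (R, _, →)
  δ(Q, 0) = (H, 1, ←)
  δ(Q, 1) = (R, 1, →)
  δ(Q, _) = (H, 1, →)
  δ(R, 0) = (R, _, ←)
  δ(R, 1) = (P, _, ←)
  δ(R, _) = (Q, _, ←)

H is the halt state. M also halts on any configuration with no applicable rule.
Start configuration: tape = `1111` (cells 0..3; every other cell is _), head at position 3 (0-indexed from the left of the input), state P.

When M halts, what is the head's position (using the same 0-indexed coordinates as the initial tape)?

state=P head=3 tape=_111[1]   (P,1)→(Q,1,←)
state=Q head=2 tape=_11[1]1   (Q,1)→(R,1,→)
state=R head=3 tape=_111[1]   (R,1)→(P,_,←)
state=P head=2 tape=_11[1]_   (P,1)→(Q,1,←)
state=Q head=1 tape=_1[1]1_   (Q,1)→(R,1,→)
state=R head=2 tape=_11[1]_   (R,1)→(P,_,←)
state=P head=1 tape=_1[1]__   (P,1)→(Q,1,←)
state=Q head=0 tape=_[1]1__   (Q,1)→(R,1,→)
state=R head=1 tape=_1[1]__   (R,1)→(P,_,←)
state=P head=0 tape=_[1]___   (P,1)→(Q,1,←)
state=Q head=-1 tape=[_]1___   (Q,_)→(H,1,→)
state=H head=0 tape=1[1]___
At halt the head is at cell 0.

0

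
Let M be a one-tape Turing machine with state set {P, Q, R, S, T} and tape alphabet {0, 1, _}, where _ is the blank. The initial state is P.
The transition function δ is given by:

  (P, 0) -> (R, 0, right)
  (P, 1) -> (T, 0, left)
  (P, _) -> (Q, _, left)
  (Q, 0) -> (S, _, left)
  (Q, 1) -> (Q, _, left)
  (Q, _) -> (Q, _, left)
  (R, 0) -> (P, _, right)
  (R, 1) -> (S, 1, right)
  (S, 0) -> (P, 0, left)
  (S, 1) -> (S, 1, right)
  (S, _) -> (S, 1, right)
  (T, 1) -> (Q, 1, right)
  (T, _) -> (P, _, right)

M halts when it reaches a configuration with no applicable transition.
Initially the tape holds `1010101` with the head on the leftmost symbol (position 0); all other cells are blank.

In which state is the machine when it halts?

R

state=P head=0 tape=_[1]010101_   (P,1)→(T,0,left)
state=T head=-1 tape=[_]0010101_   (T,_)→(P,_,right)
state=P head=0 tape=_[0]010101_   (P,0)→(R,0,right)
state=R head=1 tape=_0[0]10101_   (R,0)→(P,_,right)
state=P head=2 tape=_0_[1]0101_   (P,1)→(T,0,left)
state=T head=1 tape=_0[_]00101_   (T,_)→(P,_,right)
state=P head=2 tape=_0_[0]0101_   (P,0)→(R,0,right)
state=R head=3 tape=_0_0[0]101_   (R,0)→(P,_,right)
state=P head=4 tape=_0_0_[1]01_   (P,1)→(T,0,left)
state=T head=3 tape=_0_0[_]001_   (T,_)→(P,_,right)
state=P head=4 tape=_0_0_[0]01_   (P,0)→(R,0,right)
state=R head=5 tape=_0_0_0[0]1_   (R,0)→(P,_,right)
state=P head=6 tape=_0_0_0_[1]_   (P,1)→(T,0,left)
state=T head=5 tape=_0_0_0[_]0_   (T,_)→(P,_,right)
state=P head=6 tape=_0_0_0_[0]_   (P,0)→(R,0,right)
state=R head=7 tape=_0_0_0_0[_]
No transition is defined for (R, _); M halts in state R.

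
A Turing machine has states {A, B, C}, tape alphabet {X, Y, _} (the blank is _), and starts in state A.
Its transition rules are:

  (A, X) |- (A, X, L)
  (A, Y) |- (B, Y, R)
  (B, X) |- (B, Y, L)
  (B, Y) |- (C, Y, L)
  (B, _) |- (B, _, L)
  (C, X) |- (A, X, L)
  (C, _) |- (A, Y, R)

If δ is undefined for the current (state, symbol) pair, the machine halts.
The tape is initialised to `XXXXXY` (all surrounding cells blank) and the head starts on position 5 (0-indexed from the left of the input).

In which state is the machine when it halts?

A

state=A head=5 tape=_XXXXX[Y]_   (A,Y)→(B,Y,R)
state=B head=6 tape=_XXXXXY[_]   (B,_)→(B,_,L)
state=B head=5 tape=_XXXXX[Y]_   (B,Y)→(C,Y,L)
state=C head=4 tape=_XXXX[X]Y_   (C,X)→(A,X,L)
state=A head=3 tape=_XXX[X]XY_   (A,X)→(A,X,L)
state=A head=2 tape=_XX[X]XXY_   (A,X)→(A,X,L)
state=A head=1 tape=_X[X]XXXY_   (A,X)→(A,X,L)
state=A head=0 tape=_[X]XXXXY_   (A,X)→(A,X,L)
state=A head=-1 tape=[_]XXXXXY_
No transition is defined for (A, _); M halts in state A.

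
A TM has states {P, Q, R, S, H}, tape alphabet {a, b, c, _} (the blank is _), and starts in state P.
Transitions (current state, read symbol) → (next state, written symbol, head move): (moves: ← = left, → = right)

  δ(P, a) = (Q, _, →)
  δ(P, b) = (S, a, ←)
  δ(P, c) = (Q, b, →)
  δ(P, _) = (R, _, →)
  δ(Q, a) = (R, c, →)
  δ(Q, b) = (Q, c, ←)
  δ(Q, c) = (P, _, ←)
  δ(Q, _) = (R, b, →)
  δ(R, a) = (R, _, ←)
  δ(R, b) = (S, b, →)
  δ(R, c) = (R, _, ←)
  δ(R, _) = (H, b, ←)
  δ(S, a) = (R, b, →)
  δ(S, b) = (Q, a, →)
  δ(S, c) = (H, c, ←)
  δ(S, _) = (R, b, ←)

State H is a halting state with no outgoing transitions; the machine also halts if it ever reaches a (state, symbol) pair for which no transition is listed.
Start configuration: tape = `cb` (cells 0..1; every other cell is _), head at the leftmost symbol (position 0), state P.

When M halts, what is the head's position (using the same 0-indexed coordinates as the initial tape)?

1

P | _[c]b_   read c → write b, move →, go to Q
Q | _b[b]_   read b → write c, move ←, go to Q
Q | _[b]c_   read b → write c, move ←, go to Q
Q | [_]cc_   read _ → write b, move →, go to R
R | b[c]c_   read c → write _, move ←, go to R
R | [b]_c_   read b → write b, move →, go to S
S | b[_]c_   read _ → write b, move ←, go to R
R | [b]bc_   read b → write b, move →, go to S
S | b[b]c_   read b → write a, move →, go to Q
Q | ba[c]_   read c → write _, move ←, go to P
P | b[a]__   read a → write _, move →, go to Q
Q | b_[_]_   read _ → write b, move →, go to R
R | b_b[_]   read _ → write b, move ←, go to H
H | b_[b]b
At halt the head is at cell 1.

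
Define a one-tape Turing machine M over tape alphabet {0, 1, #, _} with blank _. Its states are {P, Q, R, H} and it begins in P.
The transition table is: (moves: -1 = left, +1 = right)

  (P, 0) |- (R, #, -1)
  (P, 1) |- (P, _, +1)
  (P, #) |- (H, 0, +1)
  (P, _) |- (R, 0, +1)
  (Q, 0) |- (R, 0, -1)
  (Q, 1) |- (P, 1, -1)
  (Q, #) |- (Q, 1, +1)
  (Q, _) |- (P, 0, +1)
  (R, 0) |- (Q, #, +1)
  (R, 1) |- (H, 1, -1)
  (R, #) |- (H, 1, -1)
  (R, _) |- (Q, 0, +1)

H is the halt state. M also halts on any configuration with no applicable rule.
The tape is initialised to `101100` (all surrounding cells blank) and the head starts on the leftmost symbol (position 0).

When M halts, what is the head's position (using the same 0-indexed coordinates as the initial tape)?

state=P head=0 tape=[1]01100   (P,1)→(P,_,+1)
state=P head=1 tape=_[0]1100   (P,0)→(R,#,-1)
state=R head=0 tape=[_]#1100   (R,_)→(Q,0,+1)
state=Q head=1 tape=0[#]1100   (Q,#)→(Q,1,+1)
state=Q head=2 tape=01[1]100   (Q,1)→(P,1,-1)
state=P head=1 tape=0[1]1100   (P,1)→(P,_,+1)
state=P head=2 tape=0_[1]100   (P,1)→(P,_,+1)
state=P head=3 tape=0__[1]00   (P,1)→(P,_,+1)
state=P head=4 tape=0___[0]0   (P,0)→(R,#,-1)
state=R head=3 tape=0__[_]#0   (R,_)→(Q,0,+1)
state=Q head=4 tape=0__0[#]0   (Q,#)→(Q,1,+1)
state=Q head=5 tape=0__01[0]   (Q,0)→(R,0,-1)
state=R head=4 tape=0__0[1]0   (R,1)→(H,1,-1)
state=H head=3 tape=0__[0]10
At halt the head is at cell 3.

3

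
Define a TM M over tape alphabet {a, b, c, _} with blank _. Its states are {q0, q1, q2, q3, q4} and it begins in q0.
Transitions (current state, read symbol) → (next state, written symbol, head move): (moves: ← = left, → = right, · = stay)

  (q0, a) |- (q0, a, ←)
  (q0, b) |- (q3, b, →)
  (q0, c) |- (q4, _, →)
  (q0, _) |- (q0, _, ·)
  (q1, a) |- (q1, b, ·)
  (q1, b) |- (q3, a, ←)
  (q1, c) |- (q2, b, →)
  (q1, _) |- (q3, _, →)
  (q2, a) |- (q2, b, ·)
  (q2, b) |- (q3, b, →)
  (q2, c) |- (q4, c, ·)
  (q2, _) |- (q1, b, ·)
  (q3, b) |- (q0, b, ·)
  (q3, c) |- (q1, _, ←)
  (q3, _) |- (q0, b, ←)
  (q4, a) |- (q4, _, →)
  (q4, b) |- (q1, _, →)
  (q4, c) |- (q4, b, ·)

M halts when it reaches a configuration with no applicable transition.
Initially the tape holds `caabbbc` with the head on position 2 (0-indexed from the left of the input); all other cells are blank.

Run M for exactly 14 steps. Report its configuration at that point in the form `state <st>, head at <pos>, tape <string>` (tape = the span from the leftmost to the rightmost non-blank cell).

state q0, head at 2, tape babc

q0 | ca[a]bbbc   read a → write a, move ←, go to q0
q0 | c[a]abbbc   read a → write a, move ←, go to q0
q0 | [c]aabbbc   read c → write _, move →, go to q4
q4 | _[a]abbbc   read a → write _, move →, go to q4
q4 | __[a]bbbc   read a → write _, move →, go to q4
q4 | ___[b]bbc   read b → write _, move →, go to q1
q1 | ____[b]bc   read b → write a, move ←, go to q3
q3 | ___[_]abc   read _ → write b, move ←, go to q0
q0 | __[_]babc   read _ → write _, move ·, go to q0
q0 | __[_]babc   read _ → write _, move ·, go to q0
q0 | __[_]babc   read _ → write _, move ·, go to q0
q0 | __[_]babc   read _ → write _, move ·, go to q0
q0 | __[_]babc   read _ → write _, move ·, go to q0
q0 | __[_]babc   read _ → write _, move ·, go to q0
q0 | __[_]babc
After 14 steps: state q0, head at 2, tape babc.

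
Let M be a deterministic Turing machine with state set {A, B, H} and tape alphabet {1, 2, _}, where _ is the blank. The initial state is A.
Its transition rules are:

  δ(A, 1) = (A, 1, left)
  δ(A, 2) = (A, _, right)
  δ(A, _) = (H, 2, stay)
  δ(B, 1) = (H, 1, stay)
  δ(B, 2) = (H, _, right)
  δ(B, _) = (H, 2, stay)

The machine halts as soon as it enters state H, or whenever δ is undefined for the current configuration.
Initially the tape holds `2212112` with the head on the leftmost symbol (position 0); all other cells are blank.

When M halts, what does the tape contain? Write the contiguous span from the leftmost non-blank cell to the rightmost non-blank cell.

212112

A | [2]212112   read 2 → write _, move right, go to A
A | _[2]12112   read 2 → write _, move right, go to A
A | __[1]2112   read 1 → write 1, move left, go to A
A | _[_]12112   read _ → write 2, move stay, go to H
H | _[2]12112
The non-blank tape span at halt is 212112.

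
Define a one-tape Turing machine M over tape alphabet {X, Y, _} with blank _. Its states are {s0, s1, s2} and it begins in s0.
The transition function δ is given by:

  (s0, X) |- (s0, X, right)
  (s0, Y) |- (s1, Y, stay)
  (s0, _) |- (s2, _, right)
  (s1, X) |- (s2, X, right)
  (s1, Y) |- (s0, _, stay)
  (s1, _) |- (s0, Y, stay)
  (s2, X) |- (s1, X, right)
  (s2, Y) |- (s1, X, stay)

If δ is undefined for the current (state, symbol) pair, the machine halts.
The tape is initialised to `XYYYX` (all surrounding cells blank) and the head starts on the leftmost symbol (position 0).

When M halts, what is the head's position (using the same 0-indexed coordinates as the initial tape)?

state=s0 head=0 tape=[X]YYYX__   (s0,X)→(s0,X,right)
state=s0 head=1 tape=X[Y]YYX__   (s0,Y)→(s1,Y,stay)
state=s1 head=1 tape=X[Y]YYX__   (s1,Y)→(s0,_,stay)
state=s0 head=1 tape=X[_]YYX__   (s0,_)→(s2,_,right)
state=s2 head=2 tape=X_[Y]YX__   (s2,Y)→(s1,X,stay)
state=s1 head=2 tape=X_[X]YX__   (s1,X)→(s2,X,right)
state=s2 head=3 tape=X_X[Y]X__   (s2,Y)→(s1,X,stay)
state=s1 head=3 tape=X_X[X]X__   (s1,X)→(s2,X,right)
state=s2 head=4 tape=X_XX[X]__   (s2,X)→(s1,X,right)
state=s1 head=5 tape=X_XXX[_]_   (s1,_)→(s0,Y,stay)
state=s0 head=5 tape=X_XXX[Y]_   (s0,Y)→(s1,Y,stay)
state=s1 head=5 tape=X_XXX[Y]_   (s1,Y)→(s0,_,stay)
state=s0 head=5 tape=X_XXX[_]_   (s0,_)→(s2,_,right)
state=s2 head=6 tape=X_XXX_[_]
At halt the head is at cell 6.

6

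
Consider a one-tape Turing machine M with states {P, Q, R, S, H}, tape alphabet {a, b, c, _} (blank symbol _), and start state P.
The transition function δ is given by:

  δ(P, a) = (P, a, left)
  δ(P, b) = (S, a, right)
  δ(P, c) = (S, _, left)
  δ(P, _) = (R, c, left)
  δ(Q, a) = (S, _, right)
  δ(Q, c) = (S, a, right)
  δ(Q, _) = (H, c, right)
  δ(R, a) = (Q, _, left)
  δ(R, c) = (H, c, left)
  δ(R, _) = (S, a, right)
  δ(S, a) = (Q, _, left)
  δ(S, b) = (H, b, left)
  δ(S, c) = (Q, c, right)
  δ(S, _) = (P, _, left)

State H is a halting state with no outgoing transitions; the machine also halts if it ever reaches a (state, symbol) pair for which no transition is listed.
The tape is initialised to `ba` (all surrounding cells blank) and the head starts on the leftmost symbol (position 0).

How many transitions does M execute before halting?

state=P head=0 tape=_[b]a_   (P,b)→(S,a,right)
state=S head=1 tape=_a[a]_   (S,a)→(Q,_,left)
state=Q head=0 tape=_[a]__   (Q,a)→(S,_,right)
state=S head=1 tape=__[_]_   (S,_)→(P,_,left)
state=P head=0 tape=_[_]__   (P,_)→(R,c,left)
state=R head=-1 tape=[_]c__   (R,_)→(S,a,right)
state=S head=0 tape=a[c]__   (S,c)→(Q,c,right)
state=Q head=1 tape=ac[_]_   (Q,_)→(H,c,right)
state=H head=2 tape=acc[_]
M halts after 8 transitions.

8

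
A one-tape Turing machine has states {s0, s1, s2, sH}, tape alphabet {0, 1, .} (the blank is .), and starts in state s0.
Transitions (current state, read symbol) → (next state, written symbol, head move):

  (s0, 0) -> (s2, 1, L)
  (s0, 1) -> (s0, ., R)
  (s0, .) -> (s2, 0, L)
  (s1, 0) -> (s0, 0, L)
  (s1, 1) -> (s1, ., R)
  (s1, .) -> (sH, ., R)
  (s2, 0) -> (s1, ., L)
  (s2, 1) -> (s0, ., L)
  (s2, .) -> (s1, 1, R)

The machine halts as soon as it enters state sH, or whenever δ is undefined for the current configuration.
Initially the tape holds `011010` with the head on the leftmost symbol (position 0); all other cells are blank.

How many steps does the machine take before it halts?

26

state=s0 head=0 tape=...[0]11010   (s0,0)→(s2,1,L)
state=s2 head=-1 tape=..[.]111010   (s2,.)→(s1,1,R)
state=s1 head=0 tape=..1[1]11010   (s1,1)→(s1,.,R)
state=s1 head=1 tape=..1.[1]1010   (s1,1)→(s1,.,R)
state=s1 head=2 tape=..1..[1]010   (s1,1)→(s1,.,R)
state=s1 head=3 tape=..1...[0]10   (s1,0)→(s0,0,L)
state=s0 head=2 tape=..1..[.]010   (s0,.)→(s2,0,L)
state=s2 head=1 tape=..1.[.]0010   (s2,.)→(s1,1,R)
state=s1 head=2 tape=..1.1[0]010   (s1,0)→(s0,0,L)
state=s0 head=1 tape=..1.[1]0010   (s0,1)→(s0,.,R)
state=s0 head=2 tape=..1..[0]010   (s0,0)→(s2,1,L)
state=s2 head=1 tape=..1.[.]1010   (s2,.)→(s1,1,R)
state=s1 head=2 tape=..1.1[1]010   (s1,1)→(s1,.,R)
state=s1 head=3 tape=..1.1.[0]10   (s1,0)→(s0,0,L)
state=s0 head=2 tape=..1.1[.]010   (s0,.)→(s2,0,L)
state=s2 head=1 tape=..1.[1]0010   (s2,1)→(s0,.,L)
state=s0 head=0 tape=..1[.].0010   (s0,.)→(s2,0,L)
state=s2 head=-1 tape=..[1]0.0010   (s2,1)→(s0,.,L)
state=s0 head=-2 tape=.[.].0.0010   (s0,.)→(s2,0,L)
state=s2 head=-3 tape=[.]0.0.0010   (s2,.)→(s1,1,R)
state=s1 head=-2 tape=1[0].0.0010   (s1,0)→(s0,0,L)
state=s0 head=-3 tape=[1]0.0.0010   (s0,1)→(s0,.,R)
state=s0 head=-2 tape=.[0].0.0010   (s0,0)→(s2,1,L)
state=s2 head=-3 tape=[.]1.0.0010   (s2,.)→(s1,1,R)
state=s1 head=-2 tape=1[1].0.0010   (s1,1)→(s1,.,R)
state=s1 head=-1 tape=1.[.]0.0010   (s1,.)→(sH,.,R)
state=sH head=0 tape=1..[0].0010
M halts after 26 transitions.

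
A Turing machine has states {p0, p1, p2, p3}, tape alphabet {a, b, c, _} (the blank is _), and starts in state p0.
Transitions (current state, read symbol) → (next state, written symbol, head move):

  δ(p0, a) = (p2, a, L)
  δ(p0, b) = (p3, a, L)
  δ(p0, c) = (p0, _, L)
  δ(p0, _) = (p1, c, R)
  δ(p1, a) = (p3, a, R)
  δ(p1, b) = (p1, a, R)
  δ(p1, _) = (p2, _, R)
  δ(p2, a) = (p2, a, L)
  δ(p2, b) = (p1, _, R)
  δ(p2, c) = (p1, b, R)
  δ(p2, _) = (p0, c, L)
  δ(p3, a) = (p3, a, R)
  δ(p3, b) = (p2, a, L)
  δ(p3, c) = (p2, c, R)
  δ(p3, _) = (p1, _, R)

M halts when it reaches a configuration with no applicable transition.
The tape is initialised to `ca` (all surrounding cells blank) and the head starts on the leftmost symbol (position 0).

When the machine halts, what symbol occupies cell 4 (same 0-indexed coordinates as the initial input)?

state=p0 head=0 tape=__[c]a___   (p0,c)→(p0,_,L)
state=p0 head=-1 tape=_[_]_a___   (p0,_)→(p1,c,R)
state=p1 head=0 tape=_c[_]a___   (p1,_)→(p2,_,R)
state=p2 head=1 tape=_c_[a]___   (p2,a)→(p2,a,L)
state=p2 head=0 tape=_c[_]a___   (p2,_)→(p0,c,L)
state=p0 head=-1 tape=_[c]ca___   (p0,c)→(p0,_,L)
state=p0 head=-2 tape=[_]_ca___   (p0,_)→(p1,c,R)
state=p1 head=-1 tape=c[_]ca___   (p1,_)→(p2,_,R)
state=p2 head=0 tape=c_[c]a___   (p2,c)→(p1,b,R)
state=p1 head=1 tape=c_b[a]___   (p1,a)→(p3,a,R)
state=p3 head=2 tape=c_ba[_]__   (p3,_)→(p1,_,R)
state=p1 head=3 tape=c_ba_[_]_   (p1,_)→(p2,_,R)
state=p2 head=4 tape=c_ba__[_]   (p2,_)→(p0,c,L)
state=p0 head=3 tape=c_ba_[_]c   (p0,_)→(p1,c,R)
state=p1 head=4 tape=c_ba_c[c]
Cell 4 holds c when M halts.

c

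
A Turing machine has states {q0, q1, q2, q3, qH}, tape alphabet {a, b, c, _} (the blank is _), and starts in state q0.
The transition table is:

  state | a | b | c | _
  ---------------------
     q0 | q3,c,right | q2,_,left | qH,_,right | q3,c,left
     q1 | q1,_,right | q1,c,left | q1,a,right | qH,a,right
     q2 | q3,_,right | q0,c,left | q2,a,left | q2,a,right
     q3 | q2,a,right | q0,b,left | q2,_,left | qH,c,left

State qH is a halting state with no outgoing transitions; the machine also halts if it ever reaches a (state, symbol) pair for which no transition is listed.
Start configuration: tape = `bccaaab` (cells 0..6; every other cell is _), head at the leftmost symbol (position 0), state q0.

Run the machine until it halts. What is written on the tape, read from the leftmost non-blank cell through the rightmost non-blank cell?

q0 | _[b]ccaaab   read b → write _, move left, go to q2
q2 | [_]_ccaaab   read _ → write a, move right, go to q2
q2 | a[_]ccaaab   read _ → write a, move right, go to q2
q2 | aa[c]caaab   read c → write a, move left, go to q2
q2 | a[a]acaaab   read a → write _, move right, go to q3
q3 | a_[a]caaab   read a → write a, move right, go to q2
q2 | a_a[c]aaab   read c → write a, move left, go to q2
q2 | a_[a]aaaab   read a → write _, move right, go to q3
q3 | a__[a]aaab   read a → write a, move right, go to q2
q2 | a__a[a]aab   read a → write _, move right, go to q3
q3 | a__a_[a]ab   read a → write a, move right, go to q2
q2 | a__a_a[a]b   read a → write _, move right, go to q3
q3 | a__a_a_[b]   read b → write b, move left, go to q0
q0 | a__a_a[_]b   read _ → write c, move left, go to q3
q3 | a__a_[a]cb   read a → write a, move right, go to q2
q2 | a__a_a[c]b   read c → write a, move left, go to q2
q2 | a__a_[a]ab   read a → write _, move right, go to q3
q3 | a__a__[a]b   read a → write a, move right, go to q2
q2 | a__a__a[b]   read b → write c, move left, go to q0
q0 | a__a__[a]c   read a → write c, move right, go to q3
q3 | a__a__c[c]   read c → write _, move left, go to q2
q2 | a__a__[c]_   read c → write a, move left, go to q2
q2 | a__a_[_]a_   read _ → write a, move right, go to q2
q2 | a__a_a[a]_   read a → write _, move right, go to q3
q3 | a__a_a_[_]   read _ → write c, move left, go to qH
qH | a__a_a[_]c
The non-blank tape span at halt is a__a_a_c.

a__a_a_c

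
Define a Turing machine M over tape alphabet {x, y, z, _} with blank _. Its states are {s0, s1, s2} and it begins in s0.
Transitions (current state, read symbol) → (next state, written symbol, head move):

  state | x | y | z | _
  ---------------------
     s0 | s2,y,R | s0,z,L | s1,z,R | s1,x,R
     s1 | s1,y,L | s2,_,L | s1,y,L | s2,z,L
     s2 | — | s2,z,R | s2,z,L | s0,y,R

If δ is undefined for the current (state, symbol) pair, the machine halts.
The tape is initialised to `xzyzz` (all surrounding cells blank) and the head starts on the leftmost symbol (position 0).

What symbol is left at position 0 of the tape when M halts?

state=s0 head=0 tape=__[x]zyzz   (s0,x)→(s2,y,R)
state=s2 head=1 tape=__y[z]yzz   (s2,z)→(s2,z,L)
state=s2 head=0 tape=__[y]zyzz   (s2,y)→(s2,z,R)
state=s2 head=1 tape=__z[z]yzz   (s2,z)→(s2,z,L)
state=s2 head=0 tape=__[z]zyzz   (s2,z)→(s2,z,L)
state=s2 head=-1 tape=_[_]zzyzz   (s2,_)→(s0,y,R)
state=s0 head=0 tape=_y[z]zyzz   (s0,z)→(s1,z,R)
state=s1 head=1 tape=_yz[z]yzz   (s1,z)→(s1,y,L)
state=s1 head=0 tape=_y[z]yyzz   (s1,z)→(s1,y,L)
state=s1 head=-1 tape=_[y]yyyzz   (s1,y)→(s2,_,L)
state=s2 head=-2 tape=[_]_yyyzz   (s2,_)→(s0,y,R)
state=s0 head=-1 tape=y[_]yyyzz   (s0,_)→(s1,x,R)
state=s1 head=0 tape=yx[y]yyzz   (s1,y)→(s2,_,L)
state=s2 head=-1 tape=y[x]_yyzz
Cell 0 holds _ when M halts.

_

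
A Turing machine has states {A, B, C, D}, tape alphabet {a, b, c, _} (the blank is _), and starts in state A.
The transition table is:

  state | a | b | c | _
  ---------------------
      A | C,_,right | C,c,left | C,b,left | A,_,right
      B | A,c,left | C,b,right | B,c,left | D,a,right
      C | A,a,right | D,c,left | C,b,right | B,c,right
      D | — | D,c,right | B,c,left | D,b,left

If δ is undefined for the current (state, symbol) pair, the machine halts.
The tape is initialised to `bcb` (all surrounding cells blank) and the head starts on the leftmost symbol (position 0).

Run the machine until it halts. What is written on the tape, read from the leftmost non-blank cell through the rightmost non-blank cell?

A | ___[b]cb___   read b → write c, move left, go to C
C | __[_]ccb___   read _ → write c, move right, go to B
B | __c[c]cb___   read c → write c, move left, go to B
B | __[c]ccb___   read c → write c, move left, go to B
B | _[_]cccb___   read _ → write a, move right, go to D
D | _a[c]ccb___   read c → write c, move left, go to B
B | _[a]cccb___   read a → write c, move left, go to A
A | [_]ccccb___   read _ → write _, move right, go to A
A | _[c]cccb___   read c → write b, move left, go to C
C | [_]bcccb___   read _ → write c, move right, go to B
B | c[b]cccb___   read b → write b, move right, go to C
C | cb[c]ccb___   read c → write b, move right, go to C
C | cbb[c]cb___   read c → write b, move right, go to C
C | cbbb[c]b___   read c → write b, move right, go to C
C | cbbbb[b]___   read b → write c, move left, go to D
D | cbbb[b]c___   read b → write c, move right, go to D
D | cbbbc[c]___   read c → write c, move left, go to B
B | cbbb[c]c___   read c → write c, move left, go to B
B | cbb[b]cc___   read b → write b, move right, go to C
C | cbbb[c]c___   read c → write b, move right, go to C
C | cbbbb[c]___   read c → write b, move right, go to C
C | cbbbbb[_]__   read _ → write c, move right, go to B
B | cbbbbbc[_]_   read _ → write a, move right, go to D
D | cbbbbbca[_]   read _ → write b, move left, go to D
D | cbbbbbc[a]b
The non-blank tape span at halt is cbbbbbcab.

cbbbbbcab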